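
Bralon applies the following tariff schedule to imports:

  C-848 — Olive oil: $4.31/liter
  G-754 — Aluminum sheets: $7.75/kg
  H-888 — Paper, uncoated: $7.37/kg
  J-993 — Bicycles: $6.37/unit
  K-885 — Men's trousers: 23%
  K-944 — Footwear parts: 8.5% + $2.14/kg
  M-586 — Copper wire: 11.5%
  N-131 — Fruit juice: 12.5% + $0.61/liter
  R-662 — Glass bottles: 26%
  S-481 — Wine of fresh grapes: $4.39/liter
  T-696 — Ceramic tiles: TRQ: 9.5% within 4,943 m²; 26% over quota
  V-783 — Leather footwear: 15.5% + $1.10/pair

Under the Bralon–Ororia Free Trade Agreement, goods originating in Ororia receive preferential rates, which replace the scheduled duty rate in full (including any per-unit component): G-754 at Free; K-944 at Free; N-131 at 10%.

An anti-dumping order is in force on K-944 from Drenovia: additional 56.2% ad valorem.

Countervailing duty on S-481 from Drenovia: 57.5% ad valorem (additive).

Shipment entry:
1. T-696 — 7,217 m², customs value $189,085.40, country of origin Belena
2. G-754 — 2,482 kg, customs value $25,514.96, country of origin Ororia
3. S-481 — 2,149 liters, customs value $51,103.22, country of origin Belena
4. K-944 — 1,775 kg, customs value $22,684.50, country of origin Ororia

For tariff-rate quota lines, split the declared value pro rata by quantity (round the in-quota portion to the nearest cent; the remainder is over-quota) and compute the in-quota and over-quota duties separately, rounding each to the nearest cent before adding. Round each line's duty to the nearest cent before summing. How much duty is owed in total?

$37,227.73

Line 1 (T-696, Belena, 7,217 m², $189,085.40):
Code T-696 is under a tariff-rate quota (threshold 4,943 m²). In-quota: 4,943 m² at 9.5%; over-quota: 2,274 m² at 26%.
Pro-rata value split: in-quota = $189,085.40 × 4,943/7,217 = $129,506.60; over-quota = $189,085.40 − $129,506.60 = $59,578.80.
In-quota duty = $129,506.60 × 9.5% = $12,303.13. Over-quota duty = $59,578.80 × 26% = $15,490.49.
Line duty = $12,303.13 + $15,490.49 = $27,793.62.
Line 2 (G-754, Ororia, 2,482 kg, $25,514.96):
Base rate for G-754 is $7.75/kg.
Origin Ororia qualifies under the Bralon–Ororia agreement and G-754 is covered: preferential rate Free applies instead.
Duty = $25,514.96 × 0% = $0.00.
Line 3 (S-481, Belena, 2,149 liters, $51,103.22):
Base rate for S-481 is $4.39/liter.
The additional-duty order on S-481 targets Drenovia, not Belena; it does not apply.
Duty = 2,149 × $4.39 = $9,434.11.
Line 4 (K-944, Ororia, 1,775 kg, $22,684.50):
Base rate for K-944 is 8.5% + $2.14/kg.
Origin Ororia qualifies under the Bralon–Ororia agreement and K-944 is covered: preferential rate Free applies instead.
The additional-duty order on K-944 targets Drenovia, not Ororia; it does not apply.
Duty = $22,684.50 × 0% = $0.00.
Total = $27,793.62 + $0.00 + $9,434.11 + $0.00 = $37,227.73.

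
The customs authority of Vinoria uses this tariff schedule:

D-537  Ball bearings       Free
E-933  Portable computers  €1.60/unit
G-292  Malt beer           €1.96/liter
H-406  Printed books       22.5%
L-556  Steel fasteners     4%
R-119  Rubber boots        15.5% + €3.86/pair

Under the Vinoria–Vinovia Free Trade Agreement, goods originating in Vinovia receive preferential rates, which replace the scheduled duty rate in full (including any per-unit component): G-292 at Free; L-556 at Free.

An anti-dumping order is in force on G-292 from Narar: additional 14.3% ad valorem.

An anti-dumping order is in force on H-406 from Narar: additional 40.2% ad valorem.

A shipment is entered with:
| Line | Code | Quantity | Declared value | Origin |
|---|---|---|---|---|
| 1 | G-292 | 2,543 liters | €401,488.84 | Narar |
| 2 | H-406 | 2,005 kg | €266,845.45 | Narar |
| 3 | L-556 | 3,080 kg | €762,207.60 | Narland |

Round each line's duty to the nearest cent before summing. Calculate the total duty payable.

€260,197.58

Line 1 (G-292, Narar, 2,543 liters, €401,488.84):
Base rate for G-292 is €1.96/liter.
G-292 has an FTA preferential rate, but origin Narar is not Vinovia; base rate stands.
Additional duty on G-292 from Narar: +14.3% ad valorem. Applied ad valorem rate = 14.3%.
Duty = €401,488.84 × 14.3% + 2,543 × €1.96 = €62,397.18.
Line 2 (H-406, Narar, 2,005 kg, €266,845.45):
Base rate for H-406 is 22.5%.
Additional duty on H-406 from Narar: +40.2%. Applied ad valorem rate: 22.5% + 40.2% = 62.7%.
Duty = €266,845.45 × 62.7% = €167,312.10.
Line 3 (L-556, Narland, 3,080 kg, €762,207.60):
Base rate for L-556 is 4%.
L-556 has an FTA preferential rate, but origin Narland is not Vinovia; base rate stands.
Duty = €762,207.60 × 4% = €30,488.30.
Total = €62,397.18 + €167,312.10 + €30,488.30 = €260,197.58.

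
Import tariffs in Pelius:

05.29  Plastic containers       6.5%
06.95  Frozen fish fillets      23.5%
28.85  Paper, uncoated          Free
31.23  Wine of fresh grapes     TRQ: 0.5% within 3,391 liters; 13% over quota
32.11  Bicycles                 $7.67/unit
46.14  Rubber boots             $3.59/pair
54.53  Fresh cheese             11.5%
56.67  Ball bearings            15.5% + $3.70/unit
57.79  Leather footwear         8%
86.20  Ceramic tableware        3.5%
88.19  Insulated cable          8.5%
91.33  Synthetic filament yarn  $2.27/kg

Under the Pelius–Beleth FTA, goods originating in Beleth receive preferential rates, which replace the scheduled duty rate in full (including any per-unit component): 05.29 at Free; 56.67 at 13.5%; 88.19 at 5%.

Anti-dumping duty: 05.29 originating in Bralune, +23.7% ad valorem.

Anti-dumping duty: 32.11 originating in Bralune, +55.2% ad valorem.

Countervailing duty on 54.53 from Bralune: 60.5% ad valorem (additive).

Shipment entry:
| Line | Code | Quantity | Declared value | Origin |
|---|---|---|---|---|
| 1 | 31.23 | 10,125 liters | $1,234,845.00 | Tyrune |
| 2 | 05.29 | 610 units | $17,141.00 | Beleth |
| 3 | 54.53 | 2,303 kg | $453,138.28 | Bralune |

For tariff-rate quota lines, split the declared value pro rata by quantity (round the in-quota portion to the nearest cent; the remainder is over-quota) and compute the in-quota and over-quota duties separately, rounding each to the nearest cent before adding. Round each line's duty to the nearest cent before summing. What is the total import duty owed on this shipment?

$435,093.61

Line 1 (31.23, Tyrune, 10,125 liters, $1,234,845.00):
Code 31.23 is under a tariff-rate quota (threshold 3,391 liters). In-quota: 3,391 liters at 0.5%; over-quota: 6,734 liters at 13%.
Pro-rata value split: in-quota = $1,234,845.00 × 3,391/10,125 = $413,566.36; over-quota = $1,234,845.00 − $413,566.36 = $821,278.64.
In-quota duty = $413,566.36 × 0.5% = $2,067.83. Over-quota duty = $821,278.64 × 13% = $106,766.22.
Line duty = $2,067.83 + $106,766.22 = $108,834.05.
Line 2 (05.29, Beleth, 610 units, $17,141.00):
Base rate for 05.29 is 6.5%.
Origin Beleth qualifies under the Pelius–Beleth agreement and 05.29 is covered: preferential rate Free applies instead.
The additional-duty order on 05.29 targets Bralune, not Beleth; it does not apply.
Duty = $17,141.00 × 0% = $0.00.
Line 3 (54.53, Bralune, 2,303 kg, $453,138.28):
Base rate for 54.53 is 11.5%.
Additional duty on 54.53 from Bralune: +60.5%. Applied ad valorem rate: 11.5% + 60.5% = 72%.
Duty = $453,138.28 × 72% = $326,259.56.
Total = $108,834.05 + $0.00 + $326,259.56 = $435,093.61.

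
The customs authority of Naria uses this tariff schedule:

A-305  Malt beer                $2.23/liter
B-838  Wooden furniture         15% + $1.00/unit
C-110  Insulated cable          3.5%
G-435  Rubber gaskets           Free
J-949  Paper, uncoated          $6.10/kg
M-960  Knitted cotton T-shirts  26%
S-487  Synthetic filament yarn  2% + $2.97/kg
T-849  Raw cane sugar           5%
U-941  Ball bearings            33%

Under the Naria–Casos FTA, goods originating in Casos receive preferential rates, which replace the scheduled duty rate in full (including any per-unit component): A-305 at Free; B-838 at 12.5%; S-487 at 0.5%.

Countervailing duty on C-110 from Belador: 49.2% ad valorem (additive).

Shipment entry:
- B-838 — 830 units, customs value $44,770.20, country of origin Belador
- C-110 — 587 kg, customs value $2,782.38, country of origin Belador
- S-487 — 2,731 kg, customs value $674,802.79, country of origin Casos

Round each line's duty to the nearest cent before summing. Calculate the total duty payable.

$12,385.85

Line 1 (B-838, Belador, 830 units, $44,770.20):
Base rate for B-838 is 15% + $1.00/unit.
B-838 has an FTA preferential rate, but origin Belador is not Casos; base rate stands.
Duty = $44,770.20 × 15% + 830 × $1.00 = $7,545.53.
Line 2 (C-110, Belador, 587 kg, $2,782.38):
Base rate for C-110 is 3.5%.
Additional duty on C-110 from Belador: +49.2%. Applied ad valorem rate: 3.5% + 49.2% = 52.7%.
Duty = $2,782.38 × 52.7% = $1,466.31.
Line 3 (S-487, Casos, 2,731 kg, $674,802.79):
Base rate for S-487 is 2% + $2.97/kg.
Origin Casos qualifies under the Naria–Casos agreement and S-487 is covered: preferential rate 0.5% applies instead.
Duty = $674,802.79 × 0.5% = $3,374.01.
Total = $7,545.53 + $1,466.31 + $3,374.01 = $12,385.85.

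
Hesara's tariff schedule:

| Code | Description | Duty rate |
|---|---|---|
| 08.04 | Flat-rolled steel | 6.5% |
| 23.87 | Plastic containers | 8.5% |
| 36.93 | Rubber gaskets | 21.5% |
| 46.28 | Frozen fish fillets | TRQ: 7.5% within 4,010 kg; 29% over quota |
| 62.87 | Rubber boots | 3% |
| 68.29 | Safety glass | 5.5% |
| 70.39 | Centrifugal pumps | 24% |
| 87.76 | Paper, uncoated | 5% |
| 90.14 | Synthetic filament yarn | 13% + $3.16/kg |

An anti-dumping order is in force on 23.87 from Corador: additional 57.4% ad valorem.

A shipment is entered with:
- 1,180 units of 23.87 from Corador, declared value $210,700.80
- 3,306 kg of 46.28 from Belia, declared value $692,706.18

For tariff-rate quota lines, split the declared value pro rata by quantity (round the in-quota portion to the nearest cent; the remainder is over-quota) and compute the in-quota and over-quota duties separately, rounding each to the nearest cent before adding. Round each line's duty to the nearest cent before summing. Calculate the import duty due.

$190,804.79

Line 1 (23.87, Corador, 1,180 units, $210,700.80):
Base rate for 23.87 is 8.5%.
Additional duty on 23.87 from Corador: +57.4%. Applied ad valorem rate: 8.5% + 57.4% = 65.9%.
Duty = $210,700.80 × 65.9% = $138,851.83.
Line 2 (46.28, Belia, 3,306 kg, $692,706.18):
Code 46.28 is under a tariff-rate quota (threshold 4,010 kg). Quantity 3,306 kg is within the quota, so the in-quota rate 7.5% applies to the full value.
Duty = $692,706.18 × 7.5% = $51,952.96.
Total = $138,851.83 + $51,952.96 = $190,804.79.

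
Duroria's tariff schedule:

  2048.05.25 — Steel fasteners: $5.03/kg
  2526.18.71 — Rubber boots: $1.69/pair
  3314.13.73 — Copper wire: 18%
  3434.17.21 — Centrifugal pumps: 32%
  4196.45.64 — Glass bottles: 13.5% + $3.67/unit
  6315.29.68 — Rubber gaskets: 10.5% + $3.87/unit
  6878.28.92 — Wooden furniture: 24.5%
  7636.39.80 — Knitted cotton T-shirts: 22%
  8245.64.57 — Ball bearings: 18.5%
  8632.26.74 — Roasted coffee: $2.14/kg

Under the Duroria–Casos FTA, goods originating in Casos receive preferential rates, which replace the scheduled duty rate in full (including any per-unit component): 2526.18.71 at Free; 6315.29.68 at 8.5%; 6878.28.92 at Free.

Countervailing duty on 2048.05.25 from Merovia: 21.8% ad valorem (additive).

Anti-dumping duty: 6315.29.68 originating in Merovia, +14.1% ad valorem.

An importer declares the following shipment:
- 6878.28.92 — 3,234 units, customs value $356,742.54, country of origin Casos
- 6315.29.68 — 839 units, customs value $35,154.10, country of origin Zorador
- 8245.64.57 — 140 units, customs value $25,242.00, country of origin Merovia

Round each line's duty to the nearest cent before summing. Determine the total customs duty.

Line 1 (6878.28.92, Casos, 3,234 units, $356,742.54):
Base rate for 6878.28.92 is 24.5%.
Origin Casos qualifies under the Duroria–Casos agreement and 6878.28.92 is covered: preferential rate Free applies instead.
Duty = $356,742.54 × 0% = $0.00.
Line 2 (6315.29.68, Zorador, 839 units, $35,154.10):
Base rate for 6315.29.68 is 10.5% + $3.87/unit.
6315.29.68 has an FTA preferential rate, but origin Zorador is not Casos; base rate stands.
The additional-duty order on 6315.29.68 targets Merovia, not Zorador; it does not apply.
Duty = $35,154.10 × 10.5% + 839 × $3.87 = $6,938.11.
Line 3 (8245.64.57, Merovia, 140 units, $25,242.00):
Base rate for 8245.64.57 is 18.5%.
Duty = $25,242.00 × 18.5% = $4,669.77.
Total = $0.00 + $6,938.11 + $4,669.77 = $11,607.88.

$11,607.88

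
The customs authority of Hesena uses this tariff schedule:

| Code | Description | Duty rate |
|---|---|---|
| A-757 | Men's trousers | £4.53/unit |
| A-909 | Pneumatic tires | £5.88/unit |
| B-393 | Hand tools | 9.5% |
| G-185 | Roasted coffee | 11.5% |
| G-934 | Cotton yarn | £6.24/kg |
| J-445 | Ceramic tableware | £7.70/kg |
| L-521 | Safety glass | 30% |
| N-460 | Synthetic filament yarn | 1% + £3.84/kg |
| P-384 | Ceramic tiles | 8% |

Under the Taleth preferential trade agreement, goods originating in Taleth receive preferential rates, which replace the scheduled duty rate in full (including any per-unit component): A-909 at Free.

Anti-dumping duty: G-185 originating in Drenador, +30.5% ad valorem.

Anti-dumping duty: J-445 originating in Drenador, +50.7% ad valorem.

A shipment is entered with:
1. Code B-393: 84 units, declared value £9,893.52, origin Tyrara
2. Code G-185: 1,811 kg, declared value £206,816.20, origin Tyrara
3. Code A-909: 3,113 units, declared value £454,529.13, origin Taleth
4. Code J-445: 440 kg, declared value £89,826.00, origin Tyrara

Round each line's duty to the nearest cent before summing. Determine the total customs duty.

Line 1 (B-393, Tyrara, 84 units, £9,893.52):
Base rate for B-393 is 9.5%.
Duty = £9,893.52 × 9.5% = £939.88.
Line 2 (G-185, Tyrara, 1,811 kg, £206,816.20):
Base rate for G-185 is 11.5%.
The additional-duty order on G-185 targets Drenador, not Tyrara; it does not apply.
Duty = £206,816.20 × 11.5% = £23,783.86.
Line 3 (A-909, Taleth, 3,113 units, £454,529.13):
Base rate for A-909 is £5.88/unit.
Origin Taleth qualifies under the Hesena–Taleth agreement and A-909 is covered: preferential rate Free applies instead.
Duty = £454,529.13 × 0% = £0.00.
Line 4 (J-445, Tyrara, 440 kg, £89,826.00):
Base rate for J-445 is £7.70/kg.
The additional-duty order on J-445 targets Drenador, not Tyrara; it does not apply.
Duty = 440 × £7.70 = £3,388.00.
Total = £939.88 + £23,783.86 + £0.00 + £3,388.00 = £28,111.74.

£28,111.74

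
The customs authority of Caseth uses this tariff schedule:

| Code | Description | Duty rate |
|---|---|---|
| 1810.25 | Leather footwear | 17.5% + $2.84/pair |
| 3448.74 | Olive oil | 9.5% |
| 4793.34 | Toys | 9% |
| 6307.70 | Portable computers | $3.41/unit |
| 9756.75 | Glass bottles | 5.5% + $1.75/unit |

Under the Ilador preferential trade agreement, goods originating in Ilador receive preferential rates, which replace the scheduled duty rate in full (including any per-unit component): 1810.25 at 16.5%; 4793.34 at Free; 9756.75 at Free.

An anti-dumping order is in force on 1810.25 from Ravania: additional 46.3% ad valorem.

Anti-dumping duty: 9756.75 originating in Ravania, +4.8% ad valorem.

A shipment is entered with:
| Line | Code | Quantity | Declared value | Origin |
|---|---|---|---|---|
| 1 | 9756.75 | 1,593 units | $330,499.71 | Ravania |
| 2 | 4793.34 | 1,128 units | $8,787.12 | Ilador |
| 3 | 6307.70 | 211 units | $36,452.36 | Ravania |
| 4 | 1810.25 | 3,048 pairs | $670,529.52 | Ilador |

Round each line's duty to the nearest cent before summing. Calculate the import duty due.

Line 1 (9756.75, Ravania, 1,593 units, $330,499.71):
Base rate for 9756.75 is 5.5% + $1.75/unit.
9756.75 has an FTA preferential rate, but origin Ravania is not Ilador; base rate stands.
Additional duty on 9756.75 from Ravania: +4.8%. Applied ad valorem rate: 5.5% + 4.8% = 10.3%.
Duty = $330,499.71 × 10.3% + 1,593 × $1.75 = $36,829.22.
Line 2 (4793.34, Ilador, 1,128 units, $8,787.12):
Base rate for 4793.34 is 9%.
Origin Ilador qualifies under the Caseth–Ilador agreement and 4793.34 is covered: preferential rate Free applies instead.
Duty = $8,787.12 × 0% = $0.00.
Line 3 (6307.70, Ravania, 211 units, $36,452.36):
Base rate for 6307.70 is $3.41/unit.
Duty = 211 × $3.41 = $719.51.
Line 4 (1810.25, Ilador, 3,048 pairs, $670,529.52):
Base rate for 1810.25 is 17.5% + $2.84/pair.
Origin Ilador qualifies under the Caseth–Ilador agreement and 1810.25 is covered: preferential rate 16.5% applies instead.
The additional-duty order on 1810.25 targets Ravania, not Ilador; it does not apply.
Duty = $670,529.52 × 16.5% = $110,637.37.
Total = $36,829.22 + $0.00 + $719.51 + $110,637.37 = $148,186.10.

$148,186.10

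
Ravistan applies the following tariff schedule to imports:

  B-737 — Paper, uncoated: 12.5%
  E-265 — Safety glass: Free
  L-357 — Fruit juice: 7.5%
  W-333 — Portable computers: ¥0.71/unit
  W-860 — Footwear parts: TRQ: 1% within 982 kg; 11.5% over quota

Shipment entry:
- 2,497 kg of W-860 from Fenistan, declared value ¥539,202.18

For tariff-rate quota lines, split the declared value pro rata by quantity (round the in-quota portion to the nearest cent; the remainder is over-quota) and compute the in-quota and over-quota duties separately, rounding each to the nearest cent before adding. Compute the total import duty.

Line 1 (W-860, Fenistan, 2,497 kg, ¥539,202.18):
Code W-860 is under a tariff-rate quota (threshold 982 kg). In-quota: 982 kg at 1%; over-quota: 1,515 kg at 11.5%.
Pro-rata value split: in-quota = ¥539,202.18 × 982/2,497 = ¥212,053.08; over-quota = ¥539,202.18 − ¥212,053.08 = ¥327,149.10.
In-quota duty = ¥212,053.08 × 1% = ¥2,120.53. Over-quota duty = ¥327,149.10 × 11.5% = ¥37,622.15.
Line duty = ¥2,120.53 + ¥37,622.15 = ¥39,742.68.

¥39,742.68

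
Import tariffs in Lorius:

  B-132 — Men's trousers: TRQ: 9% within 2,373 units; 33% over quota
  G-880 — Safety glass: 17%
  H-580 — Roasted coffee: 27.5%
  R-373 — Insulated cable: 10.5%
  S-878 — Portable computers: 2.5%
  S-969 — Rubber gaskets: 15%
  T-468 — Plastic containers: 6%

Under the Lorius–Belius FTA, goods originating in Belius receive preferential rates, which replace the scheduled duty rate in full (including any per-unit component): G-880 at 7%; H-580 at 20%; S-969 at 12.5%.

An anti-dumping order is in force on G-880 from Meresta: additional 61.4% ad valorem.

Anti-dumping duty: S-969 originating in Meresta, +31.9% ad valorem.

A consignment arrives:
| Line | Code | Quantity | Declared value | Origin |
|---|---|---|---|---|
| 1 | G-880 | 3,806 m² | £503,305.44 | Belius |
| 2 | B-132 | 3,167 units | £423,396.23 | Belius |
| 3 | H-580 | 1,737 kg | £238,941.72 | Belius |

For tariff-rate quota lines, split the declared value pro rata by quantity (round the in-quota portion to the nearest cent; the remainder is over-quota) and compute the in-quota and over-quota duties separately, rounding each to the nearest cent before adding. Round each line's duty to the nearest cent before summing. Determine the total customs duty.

£146,601.34

Line 1 (G-880, Belius, 3,806 m², £503,305.44):
Base rate for G-880 is 17%.
Origin Belius qualifies under the Lorius–Belius agreement and G-880 is covered: preferential rate 7% applies instead.
The additional-duty order on G-880 targets Meresta, not Belius; it does not apply.
Duty = £503,305.44 × 7% = £35,231.38.
Line 2 (B-132, Belius, 3,167 units, £423,396.23):
Code B-132 is under a tariff-rate quota (threshold 2,373 units). In-quota: 2,373 units at 9%; over-quota: 794 units at 33%.
Pro-rata value split: in-quota = £423,396.23 × 2,373/3,167 = £317,246.37; over-quota = £423,396.23 − £317,246.37 = £106,149.86.
In-quota duty = £317,246.37 × 9% = £28,552.17. Over-quota duty = £106,149.86 × 33% = £35,029.45.
Line duty = £28,552.17 + £35,029.45 = £63,581.62.
Line 3 (H-580, Belius, 1,737 kg, £238,941.72):
Base rate for H-580 is 27.5%.
Origin Belius qualifies under the Lorius–Belius agreement and H-580 is covered: preferential rate 20% applies instead.
Duty = £238,941.72 × 20% = £47,788.34.
Total = £35,231.38 + £63,581.62 + £47,788.34 = £146,601.34.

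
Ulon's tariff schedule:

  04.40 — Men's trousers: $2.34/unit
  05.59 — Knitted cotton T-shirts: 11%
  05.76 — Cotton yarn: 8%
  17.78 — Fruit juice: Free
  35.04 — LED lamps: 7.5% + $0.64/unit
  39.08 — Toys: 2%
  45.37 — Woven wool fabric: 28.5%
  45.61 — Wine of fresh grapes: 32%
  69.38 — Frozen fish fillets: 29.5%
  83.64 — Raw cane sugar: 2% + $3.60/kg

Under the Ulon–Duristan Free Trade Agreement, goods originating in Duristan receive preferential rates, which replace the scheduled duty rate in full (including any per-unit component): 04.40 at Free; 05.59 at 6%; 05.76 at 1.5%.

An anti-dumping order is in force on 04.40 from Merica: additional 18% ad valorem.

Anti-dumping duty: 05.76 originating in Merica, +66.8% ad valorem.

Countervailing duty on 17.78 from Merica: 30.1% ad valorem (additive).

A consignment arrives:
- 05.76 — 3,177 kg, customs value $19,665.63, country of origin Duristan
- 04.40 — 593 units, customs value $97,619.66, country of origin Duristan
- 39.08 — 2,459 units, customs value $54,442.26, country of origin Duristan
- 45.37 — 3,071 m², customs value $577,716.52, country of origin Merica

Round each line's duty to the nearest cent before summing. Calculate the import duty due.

$166,033.04

Line 1 (05.76, Duristan, 3,177 kg, $19,665.63):
Base rate for 05.76 is 8%.
Origin Duristan qualifies under the Ulon–Duristan agreement and 05.76 is covered: preferential rate 1.5% applies instead.
The additional-duty order on 05.76 targets Merica, not Duristan; it does not apply.
Duty = $19,665.63 × 1.5% = $294.98.
Line 2 (04.40, Duristan, 593 units, $97,619.66):
Base rate for 04.40 is $2.34/unit.
Origin Duristan qualifies under the Ulon–Duristan agreement and 04.40 is covered: preferential rate Free applies instead.
The additional-duty order on 04.40 targets Merica, not Duristan; it does not apply.
Duty = $97,619.66 × 0% = $0.00.
Line 3 (39.08, Duristan, 2,459 units, $54,442.26):
Base rate for 39.08 is 2%.
Origin Duristan is the FTA partner but 39.08 is not on the preference list; base rate stands.
Duty = $54,442.26 × 2% = $1,088.85.
Line 4 (45.37, Merica, 3,071 m², $577,716.52):
Base rate for 45.37 is 28.5%.
Duty = $577,716.52 × 28.5% = $164,649.21.
Total = $294.98 + $0.00 + $1,088.85 + $164,649.21 = $166,033.04.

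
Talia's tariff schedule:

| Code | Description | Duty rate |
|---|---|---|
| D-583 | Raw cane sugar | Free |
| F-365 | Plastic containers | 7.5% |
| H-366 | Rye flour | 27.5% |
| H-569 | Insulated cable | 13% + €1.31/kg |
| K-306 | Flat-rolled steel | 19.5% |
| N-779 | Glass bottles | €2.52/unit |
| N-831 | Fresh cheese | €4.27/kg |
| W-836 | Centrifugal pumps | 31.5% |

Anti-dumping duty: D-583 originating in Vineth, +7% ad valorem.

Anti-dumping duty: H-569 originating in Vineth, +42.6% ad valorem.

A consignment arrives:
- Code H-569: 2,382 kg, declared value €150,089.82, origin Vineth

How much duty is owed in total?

€86,570.36

Line 1 (H-569, Vineth, 2,382 kg, €150,089.82):
Base rate for H-569 is 13% + €1.31/kg.
Additional duty on H-569 from Vineth: +42.6%. Applied ad valorem rate: 13% + 42.6% = 55.6%.
Duty = €150,089.82 × 55.6% + 2,382 × €1.31 = €86,570.36.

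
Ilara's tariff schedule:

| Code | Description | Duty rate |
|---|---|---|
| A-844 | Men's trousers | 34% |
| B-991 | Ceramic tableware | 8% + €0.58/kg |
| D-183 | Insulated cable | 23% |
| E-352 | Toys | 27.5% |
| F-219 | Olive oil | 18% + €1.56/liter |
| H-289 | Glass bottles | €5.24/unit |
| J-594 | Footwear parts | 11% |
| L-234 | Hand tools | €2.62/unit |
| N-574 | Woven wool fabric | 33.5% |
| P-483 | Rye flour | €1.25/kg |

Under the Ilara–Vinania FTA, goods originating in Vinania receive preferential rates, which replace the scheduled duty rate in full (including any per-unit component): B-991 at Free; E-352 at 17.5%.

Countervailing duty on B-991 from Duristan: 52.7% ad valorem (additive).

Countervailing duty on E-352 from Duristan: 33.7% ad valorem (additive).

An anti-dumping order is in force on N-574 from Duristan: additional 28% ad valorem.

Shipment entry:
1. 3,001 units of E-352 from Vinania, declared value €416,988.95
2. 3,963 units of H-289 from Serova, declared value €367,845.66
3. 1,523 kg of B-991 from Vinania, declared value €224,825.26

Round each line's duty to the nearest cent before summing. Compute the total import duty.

€93,739.19

Line 1 (E-352, Vinania, 3,001 units, €416,988.95):
Base rate for E-352 is 27.5%.
Origin Vinania qualifies under the Ilara–Vinania agreement and E-352 is covered: preferential rate 17.5% applies instead.
The additional-duty order on E-352 targets Duristan, not Vinania; it does not apply.
Duty = €416,988.95 × 17.5% = €72,973.07.
Line 2 (H-289, Serova, 3,963 units, €367,845.66):
Base rate for H-289 is €5.24/unit.
Duty = 3,963 × €5.24 = €20,766.12.
Line 3 (B-991, Vinania, 1,523 kg, €224,825.26):
Base rate for B-991 is 8% + €0.58/kg.
Origin Vinania qualifies under the Ilara–Vinania agreement and B-991 is covered: preferential rate Free applies instead.
The additional-duty order on B-991 targets Duristan, not Vinania; it does not apply.
Duty = €224,825.26 × 0% = €0.00.
Total = €72,973.07 + €20,766.12 + €0.00 = €93,739.19.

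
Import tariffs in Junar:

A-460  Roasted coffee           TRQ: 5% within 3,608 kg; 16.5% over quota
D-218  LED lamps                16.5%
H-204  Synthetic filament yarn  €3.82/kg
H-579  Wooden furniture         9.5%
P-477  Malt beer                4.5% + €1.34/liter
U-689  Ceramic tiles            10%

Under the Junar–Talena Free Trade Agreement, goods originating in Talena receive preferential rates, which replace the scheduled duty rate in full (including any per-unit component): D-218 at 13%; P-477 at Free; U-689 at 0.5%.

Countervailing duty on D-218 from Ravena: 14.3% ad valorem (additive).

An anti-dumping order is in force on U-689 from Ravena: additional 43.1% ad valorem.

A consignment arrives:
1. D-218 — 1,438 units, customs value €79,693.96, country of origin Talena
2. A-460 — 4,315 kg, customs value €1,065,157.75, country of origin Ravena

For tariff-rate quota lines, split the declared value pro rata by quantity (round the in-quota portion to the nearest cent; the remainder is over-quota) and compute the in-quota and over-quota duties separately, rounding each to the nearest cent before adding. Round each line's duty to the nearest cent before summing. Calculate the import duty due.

€83,688.24

Line 1 (D-218, Talena, 1,438 units, €79,693.96):
Base rate for D-218 is 16.5%.
Origin Talena qualifies under the Junar–Talena agreement and D-218 is covered: preferential rate 13% applies instead.
The additional-duty order on D-218 targets Ravena, not Talena; it does not apply.
Duty = €79,693.96 × 13% = €10,360.21.
Line 2 (A-460, Ravena, 4,315 kg, €1,065,157.75):
Code A-460 is under a tariff-rate quota (threshold 3,608 kg). In-quota: 3,608 kg at 5%; over-quota: 707 kg at 16.5%.
Pro-rata value split: in-quota = €1,065,157.75 × 3,608/4,315 = €890,634.80; over-quota = €1,065,157.75 − €890,634.80 = €174,522.95.
In-quota duty = €890,634.80 × 5% = €44,531.74. Over-quota duty = €174,522.95 × 16.5% = €28,796.29.
Line duty = €44,531.74 + €28,796.29 = €73,328.03.
Total = €10,360.21 + €73,328.03 = €83,688.24.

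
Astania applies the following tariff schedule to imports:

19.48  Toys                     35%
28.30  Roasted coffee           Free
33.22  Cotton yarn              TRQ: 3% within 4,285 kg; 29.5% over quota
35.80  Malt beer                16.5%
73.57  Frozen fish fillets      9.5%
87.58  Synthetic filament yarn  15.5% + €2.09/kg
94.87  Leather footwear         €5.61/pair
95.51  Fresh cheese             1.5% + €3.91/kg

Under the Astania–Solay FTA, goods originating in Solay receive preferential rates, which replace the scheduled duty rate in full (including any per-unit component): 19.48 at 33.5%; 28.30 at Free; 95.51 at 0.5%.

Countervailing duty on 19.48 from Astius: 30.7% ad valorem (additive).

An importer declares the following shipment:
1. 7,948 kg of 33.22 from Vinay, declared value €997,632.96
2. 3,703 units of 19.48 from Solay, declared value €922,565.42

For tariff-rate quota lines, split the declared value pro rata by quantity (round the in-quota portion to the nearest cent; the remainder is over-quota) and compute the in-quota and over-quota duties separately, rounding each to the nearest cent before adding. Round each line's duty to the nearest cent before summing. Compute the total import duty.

Line 1 (33.22, Vinay, 7,948 kg, €997,632.96):
Code 33.22 is under a tariff-rate quota (threshold 4,285 kg). In-quota: 4,285 kg at 3%; over-quota: 3,663 kg at 29.5%.
Pro-rata value split: in-quota = €997,632.96 × 4,285/7,948 = €537,853.20; over-quota = €997,632.96 − €537,853.20 = €459,779.76.
In-quota duty = €537,853.20 × 3% = €16,135.60. Over-quota duty = €459,779.76 × 29.5% = €135,635.03.
Line duty = €16,135.60 + €135,635.03 = €151,770.63.
Line 2 (19.48, Solay, 3,703 units, €922,565.42):
Base rate for 19.48 is 35%.
Origin Solay qualifies under the Astania–Solay agreement and 19.48 is covered: preferential rate 33.5% applies instead.
The additional-duty order on 19.48 targets Astius, not Solay; it does not apply.
Duty = €922,565.42 × 33.5% = €309,059.42.
Total = €151,770.63 + €309,059.42 = €460,830.05.

€460,830.05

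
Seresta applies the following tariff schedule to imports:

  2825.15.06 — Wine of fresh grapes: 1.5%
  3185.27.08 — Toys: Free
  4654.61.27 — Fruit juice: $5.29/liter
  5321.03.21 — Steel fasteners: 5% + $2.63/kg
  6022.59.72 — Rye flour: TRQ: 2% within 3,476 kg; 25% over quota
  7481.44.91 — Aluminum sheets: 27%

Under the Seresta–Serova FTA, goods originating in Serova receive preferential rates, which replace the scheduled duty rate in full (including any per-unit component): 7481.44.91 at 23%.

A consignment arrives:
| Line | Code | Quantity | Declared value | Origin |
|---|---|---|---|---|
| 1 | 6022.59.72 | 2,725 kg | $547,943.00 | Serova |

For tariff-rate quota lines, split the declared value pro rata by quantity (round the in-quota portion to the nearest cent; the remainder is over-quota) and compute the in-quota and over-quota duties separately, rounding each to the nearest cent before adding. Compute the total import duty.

$10,958.86

Line 1 (6022.59.72, Serova, 2,725 kg, $547,943.00):
Code 6022.59.72 is under a tariff-rate quota (threshold 3,476 kg). Quantity 2,725 kg is within the quota, so the in-quota rate 2% applies to the full value.
Duty = $547,943.00 × 2% = $10,958.86.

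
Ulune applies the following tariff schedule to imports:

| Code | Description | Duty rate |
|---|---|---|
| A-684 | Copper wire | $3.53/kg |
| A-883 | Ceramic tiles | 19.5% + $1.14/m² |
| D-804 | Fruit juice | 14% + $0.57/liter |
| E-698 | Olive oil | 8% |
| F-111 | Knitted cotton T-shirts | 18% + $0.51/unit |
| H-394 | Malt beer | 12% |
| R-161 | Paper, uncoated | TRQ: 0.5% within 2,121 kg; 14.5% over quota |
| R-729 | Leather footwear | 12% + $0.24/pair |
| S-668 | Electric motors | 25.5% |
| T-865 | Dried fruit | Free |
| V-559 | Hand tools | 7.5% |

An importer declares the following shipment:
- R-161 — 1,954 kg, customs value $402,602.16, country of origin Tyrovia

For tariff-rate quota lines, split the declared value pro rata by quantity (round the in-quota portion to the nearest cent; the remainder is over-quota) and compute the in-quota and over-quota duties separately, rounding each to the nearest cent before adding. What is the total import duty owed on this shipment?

Line 1 (R-161, Tyrovia, 1,954 kg, $402,602.16):
Code R-161 is under a tariff-rate quota (threshold 2,121 kg). Quantity 1,954 kg is within the quota, so the in-quota rate 0.5% applies to the full value.
Duty = $402,602.16 × 0.5% = $2,013.01.

$2,013.01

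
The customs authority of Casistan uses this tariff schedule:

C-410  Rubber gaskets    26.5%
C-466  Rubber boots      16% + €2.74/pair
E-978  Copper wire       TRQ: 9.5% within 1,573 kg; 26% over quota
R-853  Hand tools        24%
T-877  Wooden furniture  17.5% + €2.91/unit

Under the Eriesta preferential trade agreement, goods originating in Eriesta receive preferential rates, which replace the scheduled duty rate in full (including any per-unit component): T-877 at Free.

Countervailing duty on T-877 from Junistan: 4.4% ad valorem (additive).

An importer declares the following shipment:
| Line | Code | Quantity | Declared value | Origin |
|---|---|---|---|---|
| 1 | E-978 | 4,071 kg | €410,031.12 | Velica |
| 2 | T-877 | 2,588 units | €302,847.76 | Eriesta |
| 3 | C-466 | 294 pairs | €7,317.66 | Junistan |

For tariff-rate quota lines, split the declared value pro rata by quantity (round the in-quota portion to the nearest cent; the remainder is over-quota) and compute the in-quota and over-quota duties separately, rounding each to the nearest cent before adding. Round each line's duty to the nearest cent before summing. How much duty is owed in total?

Line 1 (E-978, Velica, 4,071 kg, €410,031.12):
Code E-978 is under a tariff-rate quota (threshold 1,573 kg). In-quota: 1,573 kg at 9.5%; over-quota: 2,498 kg at 26%.
Pro-rata value split: in-quota = €410,031.12 × 1,573/4,071 = €158,432.56; over-quota = €410,031.12 − €158,432.56 = €251,598.56.
In-quota duty = €158,432.56 × 9.5% = €15,051.09. Over-quota duty = €251,598.56 × 26% = €65,415.63.
Line duty = €15,051.09 + €65,415.63 = €80,466.72.
Line 2 (T-877, Eriesta, 2,588 units, €302,847.76):
Base rate for T-877 is 17.5% + €2.91/unit.
Origin Eriesta qualifies under the Casistan–Eriesta agreement and T-877 is covered: preferential rate Free applies instead.
The additional-duty order on T-877 targets Junistan, not Eriesta; it does not apply.
Duty = €302,847.76 × 0% = €0.00.
Line 3 (C-466, Junistan, 294 pairs, €7,317.66):
Base rate for C-466 is 16% + €2.74/pair.
Duty = €7,317.66 × 16% + 294 × €2.74 = €1,976.39.
Total = €80,466.72 + €0.00 + €1,976.39 = €82,443.11.

€82,443.11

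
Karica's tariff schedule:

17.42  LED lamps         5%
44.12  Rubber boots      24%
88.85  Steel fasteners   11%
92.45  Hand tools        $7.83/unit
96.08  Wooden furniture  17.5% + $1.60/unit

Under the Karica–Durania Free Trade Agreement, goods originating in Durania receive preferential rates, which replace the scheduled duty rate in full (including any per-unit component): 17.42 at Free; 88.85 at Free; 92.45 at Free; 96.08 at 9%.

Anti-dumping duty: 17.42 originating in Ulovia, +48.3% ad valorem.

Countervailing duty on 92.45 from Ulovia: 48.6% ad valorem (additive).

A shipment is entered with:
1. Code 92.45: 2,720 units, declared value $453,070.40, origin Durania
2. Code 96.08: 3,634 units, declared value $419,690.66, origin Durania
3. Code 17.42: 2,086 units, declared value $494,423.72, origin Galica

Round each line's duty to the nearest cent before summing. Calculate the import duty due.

$62,493.35

Line 1 (92.45, Durania, 2,720 units, $453,070.40):
Base rate for 92.45 is $7.83/unit.
Origin Durania qualifies under the Karica–Durania agreement and 92.45 is covered: preferential rate Free applies instead.
The additional-duty order on 92.45 targets Ulovia, not Durania; it does not apply.
Duty = $453,070.40 × 0% = $0.00.
Line 2 (96.08, Durania, 3,634 units, $419,690.66):
Base rate for 96.08 is 17.5% + $1.60/unit.
Origin Durania qualifies under the Karica–Durania agreement and 96.08 is covered: preferential rate 9% applies instead.
Duty = $419,690.66 × 9% = $37,772.16.
Line 3 (17.42, Galica, 2,086 units, $494,423.72):
Base rate for 17.42 is 5%.
17.42 has an FTA preferential rate, but origin Galica is not Durania; base rate stands.
The additional-duty order on 17.42 targets Ulovia, not Galica; it does not apply.
Duty = $494,423.72 × 5% = $24,721.19.
Total = $0.00 + $37,772.16 + $24,721.19 = $62,493.35.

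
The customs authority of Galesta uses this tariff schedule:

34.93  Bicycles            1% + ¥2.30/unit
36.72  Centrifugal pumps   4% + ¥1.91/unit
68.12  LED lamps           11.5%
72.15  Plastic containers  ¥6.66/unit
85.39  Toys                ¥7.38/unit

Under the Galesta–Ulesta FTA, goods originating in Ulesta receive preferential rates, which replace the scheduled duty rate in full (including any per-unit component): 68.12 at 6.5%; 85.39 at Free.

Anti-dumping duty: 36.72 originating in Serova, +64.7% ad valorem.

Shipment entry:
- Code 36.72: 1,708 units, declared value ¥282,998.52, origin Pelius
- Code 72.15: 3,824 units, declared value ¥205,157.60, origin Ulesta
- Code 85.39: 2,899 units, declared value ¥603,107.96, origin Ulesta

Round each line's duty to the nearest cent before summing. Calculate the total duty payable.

¥40,050.06

Line 1 (36.72, Pelius, 1,708 units, ¥282,998.52):
Base rate for 36.72 is 4% + ¥1.91/unit.
The additional-duty order on 36.72 targets Serova, not Pelius; it does not apply.
Duty = ¥282,998.52 × 4% + 1,708 × ¥1.91 = ¥14,582.22.
Line 2 (72.15, Ulesta, 3,824 units, ¥205,157.60):
Base rate for 72.15 is ¥6.66/unit.
Origin Ulesta is the FTA partner but 72.15 is not on the preference list; base rate stands.
Duty = 3,824 × ¥6.66 = ¥25,467.84.
Line 3 (85.39, Ulesta, 2,899 units, ¥603,107.96):
Base rate for 85.39 is ¥7.38/unit.
Origin Ulesta qualifies under the Galesta–Ulesta agreement and 85.39 is covered: preferential rate Free applies instead.
Duty = ¥603,107.96 × 0% = ¥0.00.
Total = ¥14,582.22 + ¥25,467.84 + ¥0.00 = ¥40,050.06.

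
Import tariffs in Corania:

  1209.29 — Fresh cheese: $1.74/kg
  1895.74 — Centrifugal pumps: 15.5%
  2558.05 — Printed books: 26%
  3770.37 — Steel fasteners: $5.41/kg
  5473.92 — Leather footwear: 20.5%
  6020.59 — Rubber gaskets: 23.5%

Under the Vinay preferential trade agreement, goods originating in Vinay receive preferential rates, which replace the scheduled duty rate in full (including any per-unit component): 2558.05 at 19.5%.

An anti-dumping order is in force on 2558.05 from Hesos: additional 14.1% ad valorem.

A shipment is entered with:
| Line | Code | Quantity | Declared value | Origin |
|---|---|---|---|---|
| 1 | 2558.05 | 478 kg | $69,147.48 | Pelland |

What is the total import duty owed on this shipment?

Line 1 (2558.05, Pelland, 478 kg, $69,147.48):
Base rate for 2558.05 is 26%.
2558.05 has an FTA preferential rate, but origin Pelland is not Vinay; base rate stands.
The additional-duty order on 2558.05 targets Hesos, not Pelland; it does not apply.
Duty = $69,147.48 × 26% = $17,978.34.

$17,978.34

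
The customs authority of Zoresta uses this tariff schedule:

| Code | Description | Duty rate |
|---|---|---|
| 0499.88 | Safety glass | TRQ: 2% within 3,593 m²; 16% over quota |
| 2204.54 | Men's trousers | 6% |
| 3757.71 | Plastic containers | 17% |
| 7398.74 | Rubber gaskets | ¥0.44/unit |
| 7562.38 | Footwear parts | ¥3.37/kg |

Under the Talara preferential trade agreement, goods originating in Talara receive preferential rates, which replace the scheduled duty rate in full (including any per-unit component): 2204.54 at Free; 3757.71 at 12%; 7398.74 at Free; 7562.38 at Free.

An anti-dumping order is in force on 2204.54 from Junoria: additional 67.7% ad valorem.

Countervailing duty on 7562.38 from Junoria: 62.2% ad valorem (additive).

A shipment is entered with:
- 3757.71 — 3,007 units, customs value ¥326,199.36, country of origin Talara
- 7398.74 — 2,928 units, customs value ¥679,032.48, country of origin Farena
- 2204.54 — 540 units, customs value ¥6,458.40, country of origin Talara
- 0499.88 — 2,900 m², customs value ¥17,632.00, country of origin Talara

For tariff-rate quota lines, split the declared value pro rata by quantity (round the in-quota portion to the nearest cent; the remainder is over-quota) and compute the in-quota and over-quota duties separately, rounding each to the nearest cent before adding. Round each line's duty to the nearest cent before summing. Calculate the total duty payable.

¥40,784.88

Line 1 (3757.71, Talara, 3,007 units, ¥326,199.36):
Base rate for 3757.71 is 17%.
Origin Talara qualifies under the Zoresta–Talara agreement and 3757.71 is covered: preferential rate 12% applies instead.
Duty = ¥326,199.36 × 12% = ¥39,143.92.
Line 2 (7398.74, Farena, 2,928 units, ¥679,032.48):
Base rate for 7398.74 is ¥0.44/unit.
7398.74 has an FTA preferential rate, but origin Farena is not Talara; base rate stands.
Duty = 2,928 × ¥0.44 = ¥1,288.32.
Line 3 (2204.54, Talara, 540 units, ¥6,458.40):
Base rate for 2204.54 is 6%.
Origin Talara qualifies under the Zoresta–Talara agreement and 2204.54 is covered: preferential rate Free applies instead.
The additional-duty order on 2204.54 targets Junoria, not Talara; it does not apply.
Duty = ¥6,458.40 × 0% = ¥0.00.
Line 4 (0499.88, Talara, 2,900 m², ¥17,632.00):
Code 0499.88 is under a tariff-rate quota (threshold 3,593 m²). Quantity 2,900 m² is within the quota, so the in-quota rate 2% applies to the full value.
Duty = ¥17,632.00 × 2% = ¥352.64.
Total = ¥39,143.92 + ¥1,288.32 + ¥0.00 + ¥352.64 = ¥40,784.88.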